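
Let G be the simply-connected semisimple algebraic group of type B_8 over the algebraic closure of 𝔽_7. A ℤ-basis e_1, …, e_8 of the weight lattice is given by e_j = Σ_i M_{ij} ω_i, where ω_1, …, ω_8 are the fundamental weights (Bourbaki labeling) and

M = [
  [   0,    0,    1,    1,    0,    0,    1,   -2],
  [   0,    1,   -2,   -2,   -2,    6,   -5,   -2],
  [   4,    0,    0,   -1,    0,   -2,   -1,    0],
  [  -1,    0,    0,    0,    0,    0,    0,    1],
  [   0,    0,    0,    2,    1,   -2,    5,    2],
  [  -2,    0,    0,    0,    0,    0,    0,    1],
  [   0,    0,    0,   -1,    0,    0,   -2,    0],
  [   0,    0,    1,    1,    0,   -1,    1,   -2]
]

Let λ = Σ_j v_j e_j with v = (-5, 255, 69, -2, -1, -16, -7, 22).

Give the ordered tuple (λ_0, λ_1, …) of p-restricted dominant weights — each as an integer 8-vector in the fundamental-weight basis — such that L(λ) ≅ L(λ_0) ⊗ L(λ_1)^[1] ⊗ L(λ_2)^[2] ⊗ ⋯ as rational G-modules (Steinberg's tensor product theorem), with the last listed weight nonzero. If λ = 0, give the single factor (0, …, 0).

ω-coordinates c = M·v, v = (-5, 255, 69, -2, -1, -16, -7, 22):
  c_1 = 0*-5 + 0*255 + 1*69 + 1*-2 + 0*-1 + 0*-16 + 1*-7 + -2*22 = 16
  c_2 = 0*-5 + 1*255 + -2*69 + -2*-2 + -2*-1 + 6*-16 + -5*-7 + -2*22 = 18
  c_3 = 4*-5 + 0*255 + 0*69 + -1*-2 + 0*-1 + -2*-16 + -1*-7 + 0*22 = 21
  c_4 = -1*-5 + 0*255 + 0*69 + 0*-2 + 0*-1 + 0*-16 + 0*-7 + 1*22 = 27
  c_5 = 0*-5 + 0*255 + 0*69 + 2*-2 + 1*-1 + -2*-16 + 5*-7 + 2*22 = 36
  c_6 = -2*-5 + 0*255 + 0*69 + 0*-2 + 0*-1 + 0*-16 + 0*-7 + 1*22 = 32
  c_7 = 0*-5 + 0*255 + 0*69 + -1*-2 + 0*-1 + 0*-16 + -2*-7 + 0*22 = 16
  c_8 = 0*-5 + 0*255 + 1*69 + 1*-2 + 0*-1 + -1*-16 + 1*-7 + -2*22 = 32
Base-7 expansion of each c_i:
  c_1 = 16 = 2·7^0 + 2·7^1
  c_2 = 18 = 4·7^0 + 2·7^1
  c_3 = 21 = 0·7^0 + 3·7^1
  c_4 = 27 = 6·7^0 + 3·7^1
  c_5 = 36 = 1·7^0 + 5·7^1
  c_6 = 32 = 4·7^0 + 4·7^1
  c_7 = 16 = 2·7^0 + 2·7^1
  c_8 = 32 = 4·7^0 + 4·7^1
λ_0 = (2, 4, 0, 6, 1, 4, 2, 4)
λ_1 = (2, 2, 3, 3, 5, 4, 2, 4)

((2, 4, 0, 6, 1, 4, 2, 4), (2, 2, 3, 3, 5, 4, 2, 4))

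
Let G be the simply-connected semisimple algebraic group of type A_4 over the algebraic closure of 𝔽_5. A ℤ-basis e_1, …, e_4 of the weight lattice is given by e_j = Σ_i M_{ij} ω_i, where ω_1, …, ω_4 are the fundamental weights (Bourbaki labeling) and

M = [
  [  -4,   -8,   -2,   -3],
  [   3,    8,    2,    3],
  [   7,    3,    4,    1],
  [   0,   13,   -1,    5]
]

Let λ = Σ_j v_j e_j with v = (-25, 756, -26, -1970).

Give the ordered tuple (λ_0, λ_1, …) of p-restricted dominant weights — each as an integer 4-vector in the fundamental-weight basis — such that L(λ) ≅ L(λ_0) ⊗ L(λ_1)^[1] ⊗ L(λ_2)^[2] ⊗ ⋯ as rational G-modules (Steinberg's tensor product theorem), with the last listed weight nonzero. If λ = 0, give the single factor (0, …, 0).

In the fundamental-weight basis, λ has coordinates c = M·v (v = (-25, 756, -26, -1970)):
  c_1 = (-4)·(-25) + (-8)·(756) + (-2)·(-26) + (-3)·(-1970) = 14
  c_2 = (3)·(-25) + (8)·(756) + (2)·(-26) + (3)·(-1970) = 11
  c_3 = (7)·(-25) + (3)·(756) + (4)·(-26) + (1)·(-1970) = 19
  c_4 = (0)·(-25) + (13)·(756) + (-1)·(-26) + (5)·(-1970) = 4
p = 5; digits c_i = Σ_j d_{ij}·5^j, 0 ≤ d_{ij} < 5:
  c_1 = 14 = 4·5^0 + 2·5^1
  c_2 = 11 = 1·5^0 + 2·5^1
  c_3 = 19 = 4·5^0 + 3·5^1
  c_4 = 4 = 4·5^0
p-restricted factor λ_0 = (4, 1, 4, 4)
p-restricted factor λ_1 = (2, 2, 3, 0)

((4, 1, 4, 4), (2, 2, 3, 0))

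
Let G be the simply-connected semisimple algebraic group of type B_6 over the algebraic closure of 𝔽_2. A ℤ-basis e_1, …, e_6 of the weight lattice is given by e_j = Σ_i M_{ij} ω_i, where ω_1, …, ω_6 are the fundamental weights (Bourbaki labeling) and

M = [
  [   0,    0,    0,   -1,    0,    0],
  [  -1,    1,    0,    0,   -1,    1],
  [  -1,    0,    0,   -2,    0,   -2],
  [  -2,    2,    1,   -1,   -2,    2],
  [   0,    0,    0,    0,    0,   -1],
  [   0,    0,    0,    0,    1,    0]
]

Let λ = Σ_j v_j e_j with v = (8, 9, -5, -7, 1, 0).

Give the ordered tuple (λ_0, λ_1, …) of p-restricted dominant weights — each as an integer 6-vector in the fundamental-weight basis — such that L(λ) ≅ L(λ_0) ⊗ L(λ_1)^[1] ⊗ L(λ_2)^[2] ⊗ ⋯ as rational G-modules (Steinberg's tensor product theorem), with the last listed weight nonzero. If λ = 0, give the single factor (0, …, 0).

((1, 0, 0, 0, 0, 1), (1, 0, 1, 1, 0, 0), (1, 0, 1, 0, 0, 0))

In the fundamental-weight basis, λ has coordinates c = M·v (v = (8, 9, -5, -7, 1, 0)):
  c_1 = (0)·(8) + (0)·(9) + (0)·(-5) + (-1)·(-7) + (0)·(1) + (0)·(0) = 7
  c_2 = (-1)·(8) + (1)·(9) + (0)·(-5) + (0)·(-7) + (-1)·(1) + (1)·(0) = 0
  c_3 = (-1)·(8) + (0)·(9) + (0)·(-5) + (-2)·(-7) + (0)·(1) + (-2)·(0) = 6
  c_4 = (-2)·(8) + (2)·(9) + (1)·(-5) + (-1)·(-7) + (-2)·(1) + (2)·(0) = 2
  c_5 = (0)·(8) + (0)·(9) + (0)·(-5) + (0)·(-7) + (0)·(1) + (-1)·(0) = 0
  c_6 = (0)·(8) + (0)·(9) + (0)·(-5) + (0)·(-7) + (1)·(1) + (0)·(0) = 1
p = 2; digits c_i = Σ_j d_{ij}·2^j, 0 ≤ d_{ij} < 2:
  c_1 = 7 = 1·2^0 + 1·2^1 + 1·2^2
  c_2 = 0
  c_3 = 6 = 0·2^0 + 1·2^1 + 1·2^2
  c_4 = 2 = 0·2^0 + 1·2^1
  c_5 = 0
  c_6 = 1 = 1·2^0
λ_0 = (1, 0, 0, 0, 0, 1)
λ_1 = (1, 0, 1, 1, 0, 0)
λ_2 = (1, 0, 1, 0, 0, 0)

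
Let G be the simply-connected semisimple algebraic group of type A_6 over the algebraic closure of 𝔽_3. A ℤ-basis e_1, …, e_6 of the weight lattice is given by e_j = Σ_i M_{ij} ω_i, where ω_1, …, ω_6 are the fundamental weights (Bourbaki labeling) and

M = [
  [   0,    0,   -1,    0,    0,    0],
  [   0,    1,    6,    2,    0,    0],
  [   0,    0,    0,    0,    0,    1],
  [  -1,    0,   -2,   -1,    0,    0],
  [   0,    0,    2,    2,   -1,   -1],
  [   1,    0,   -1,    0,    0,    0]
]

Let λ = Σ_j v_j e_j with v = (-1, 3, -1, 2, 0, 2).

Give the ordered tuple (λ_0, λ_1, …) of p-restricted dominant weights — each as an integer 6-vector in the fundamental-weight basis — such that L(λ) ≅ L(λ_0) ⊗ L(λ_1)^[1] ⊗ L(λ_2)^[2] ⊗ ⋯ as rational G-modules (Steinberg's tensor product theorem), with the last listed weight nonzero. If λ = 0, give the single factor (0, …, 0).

((1, 1, 2, 1, 0, 0),)

ω-coordinates c = M·v, v = (-1, 3, -1, 2, 0, 2):
  c_1 = (0)·(-1) + (0)·(3) + (-1)·(-1) + (0)·(2) + (0)·(0) + (0)·(2) = 1
  c_2 = (0)·(-1) + (1)·(3) + (6)·(-1) + (2)·(2) + (0)·(0) + (0)·(2) = 1
  c_3 = (0)·(-1) + (0)·(3) + (0)·(-1) + (0)·(2) + (0)·(0) + (1)·(2) = 2
  c_4 = (-1)·(-1) + (0)·(3) + (-2)·(-1) + (-1)·(2) + (0)·(0) + (0)·(2) = 1
  c_5 = (0)·(-1) + (0)·(3) + (2)·(-1) + (2)·(2) + (-1)·(0) + (-1)·(2) = 0
  c_6 = (1)·(-1) + (0)·(3) + (-1)·(-1) + (0)·(2) + (0)·(0) + (0)·(2) = 0
p = 3; digits c_i = Σ_j d_{ij}·3^j, 0 ≤ d_{ij} < 3:
  c_1 = 1 = 1·3^0
  c_2 = 1 = 1·3^0
  c_3 = 2 = 2·3^0
  c_4 = 1 = 1·3^0
  c_5 = 0
  c_6 = 0
Factor λ_0 = (1, 1, 2, 1, 0, 0)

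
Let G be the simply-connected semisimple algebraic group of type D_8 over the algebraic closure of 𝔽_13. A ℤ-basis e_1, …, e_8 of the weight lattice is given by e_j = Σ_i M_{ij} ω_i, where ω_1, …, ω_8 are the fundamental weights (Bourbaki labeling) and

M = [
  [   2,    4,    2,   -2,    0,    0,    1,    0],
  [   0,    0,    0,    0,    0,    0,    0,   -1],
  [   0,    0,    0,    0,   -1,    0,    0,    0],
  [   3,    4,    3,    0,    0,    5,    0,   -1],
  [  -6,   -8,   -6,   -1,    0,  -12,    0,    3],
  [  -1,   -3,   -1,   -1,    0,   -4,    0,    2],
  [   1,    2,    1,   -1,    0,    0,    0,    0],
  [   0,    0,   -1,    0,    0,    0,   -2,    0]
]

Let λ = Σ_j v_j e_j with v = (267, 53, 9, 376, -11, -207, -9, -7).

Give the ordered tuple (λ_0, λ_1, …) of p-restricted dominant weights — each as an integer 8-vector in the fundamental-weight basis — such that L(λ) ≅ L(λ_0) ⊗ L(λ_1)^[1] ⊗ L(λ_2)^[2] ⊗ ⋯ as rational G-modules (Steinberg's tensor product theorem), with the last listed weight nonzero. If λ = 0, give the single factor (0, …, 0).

In the fundamental-weight basis, λ has coordinates c = M·v (v = (267, 53, 9, 376, -11, -207, -9, -7)):
  c_1 = (2)·(267) + (4)·(53) + (2)·(9) + (-2)·(376) + (0)·(-11) + (0)·(-207) + (1)·(-9) + (0)·(-7) = 3
  c_2 = (0)·(267) + (0)·(53) + (0)·(9) + (0)·(376) + (0)·(-11) + (0)·(-207) + (0)·(-9) + (-1)·(-7) = 7
  c_3 = (0)·(267) + (0)·(53) + (0)·(9) + (0)·(376) + (-1)·(-11) + (0)·(-207) + (0)·(-9) + (0)·(-7) = 11
  c_4 = (3)·(267) + (4)·(53) + (3)·(9) + (0)·(376) + (0)·(-11) + (5)·(-207) + (0)·(-9) + (-1)·(-7) = 12
  c_5 = (-6)·(267) + (-8)·(53) + (-6)·(9) + (-1)·(376) + (0)·(-11) + (-12)·(-207) + (0)·(-9) + (3)·(-7) = 7
  c_6 = (-1)·(267) + (-3)·(53) + (-1)·(9) + (-1)·(376) + (0)·(-11) + (-4)·(-207) + (0)·(-9) + (2)·(-7) = 3
  c_7 = (1)·(267) + (2)·(53) + (1)·(9) + (-1)·(376) + (0)·(-11) + (0)·(-207) + (0)·(-9) + (0)·(-7) = 6
  c_8 = (0)·(267) + (0)·(53) + (-1)·(9) + (0)·(376) + (0)·(-11) + (0)·(-207) + (-2)·(-9) + (0)·(-7) = 9
Expand coordinatewise in base 13:
  c_1 = 3 = 3·13^0
  c_2 = 7 = 7·13^0
  c_3 = 11 = 11·13^0
  c_4 = 12 = 12·13^0
  c_5 = 7 = 7·13^0
  c_6 = 3 = 3·13^0
  c_7 = 6 = 6·13^0
  c_8 = 9 = 9·13^0
Factor λ_0 = (3, 7, 11, 12, 7, 3, 6, 9)

((3, 7, 11, 12, 7, 3, 6, 9),)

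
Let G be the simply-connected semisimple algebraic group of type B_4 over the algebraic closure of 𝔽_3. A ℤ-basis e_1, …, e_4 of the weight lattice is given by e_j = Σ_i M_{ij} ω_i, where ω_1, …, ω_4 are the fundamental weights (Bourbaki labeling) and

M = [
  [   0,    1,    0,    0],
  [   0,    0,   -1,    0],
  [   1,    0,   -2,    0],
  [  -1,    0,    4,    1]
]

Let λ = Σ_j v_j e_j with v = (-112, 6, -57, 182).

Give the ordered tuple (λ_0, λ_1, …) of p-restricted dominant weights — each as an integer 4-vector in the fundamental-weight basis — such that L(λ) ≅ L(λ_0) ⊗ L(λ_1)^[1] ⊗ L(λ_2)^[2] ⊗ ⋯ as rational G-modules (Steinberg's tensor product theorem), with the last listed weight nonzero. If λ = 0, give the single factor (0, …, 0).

((0, 0, 2, 0), (2, 1, 0, 1), (0, 0, 0, 1), (0, 2, 0, 2))

ω-coordinates c = M·v, v = (-112, 6, -57, 182):
  c_1 = (0)·(-112) + 1·6 + (0)·(-57) + 0·182 = 6
  c_2 = (0)·(-112) + 0·6 + (-1)·(-57) + 0·182 = 57
  c_3 = (1)·(-112) + 0·6 + (-2)·(-57) + 0·182 = 2
  c_4 = (-1)·(-112) + 0·6 + (4)·(-57) + 1·182 = 66
Base-3 expansion of each c_i:
  c_1 = 6 = 0·3^0 + 2·3^1
  c_2 = 57 = 0·3^0 + 1·3^1 + 0·3^2 + 2·3^3
  c_3 = 2 = 2·3^0
  c_4 = 66 = 0·3^0 + 1·3^1 + 1·3^2 + 2·3^3
p-restricted factor λ_0 = (0, 0, 2, 0)
p-restricted factor λ_1 = (2, 1, 0, 1)
p-restricted factor λ_2 = (0, 0, 0, 1)
p-restricted factor λ_3 = (0, 2, 0, 2)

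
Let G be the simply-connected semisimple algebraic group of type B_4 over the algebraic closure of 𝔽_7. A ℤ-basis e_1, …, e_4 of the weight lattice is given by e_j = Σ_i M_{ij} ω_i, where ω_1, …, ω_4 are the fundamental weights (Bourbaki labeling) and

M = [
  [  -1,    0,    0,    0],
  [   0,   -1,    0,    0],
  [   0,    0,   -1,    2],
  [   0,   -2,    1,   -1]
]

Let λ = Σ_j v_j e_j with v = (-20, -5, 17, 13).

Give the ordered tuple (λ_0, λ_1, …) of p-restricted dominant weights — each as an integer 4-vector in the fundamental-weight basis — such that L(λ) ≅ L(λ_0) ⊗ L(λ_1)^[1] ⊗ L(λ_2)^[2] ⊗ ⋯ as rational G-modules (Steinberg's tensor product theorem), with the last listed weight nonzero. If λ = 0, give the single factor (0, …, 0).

((6, 5, 2, 0), (2, 0, 1, 2))

ω-coordinates c = M·v, v = (-20, -5, 17, 13):
  c_1 = (-1)·(-20) + (0)·(-5) + (0)·(17) + (0)·(13) = 20
  c_2 = (0)·(-20) + (-1)·(-5) + (0)·(17) + (0)·(13) = 5
  c_3 = (0)·(-20) + (0)·(-5) + (-1)·(17) + (2)·(13) = 9
  c_4 = (0)·(-20) + (-2)·(-5) + (1)·(17) + (-1)·(13) = 14
Base-7 expansion of each c_i:
  c_1 = 20 = 6·7^0 + 2·7^1
  c_2 = 5 = 5·7^0
  c_3 = 9 = 2·7^0 + 1·7^1
  c_4 = 14 = 0·7^0 + 2·7^1
p-restricted factor λ_0 = (6, 5, 2, 0)
p-restricted factor λ_1 = (2, 0, 1, 2)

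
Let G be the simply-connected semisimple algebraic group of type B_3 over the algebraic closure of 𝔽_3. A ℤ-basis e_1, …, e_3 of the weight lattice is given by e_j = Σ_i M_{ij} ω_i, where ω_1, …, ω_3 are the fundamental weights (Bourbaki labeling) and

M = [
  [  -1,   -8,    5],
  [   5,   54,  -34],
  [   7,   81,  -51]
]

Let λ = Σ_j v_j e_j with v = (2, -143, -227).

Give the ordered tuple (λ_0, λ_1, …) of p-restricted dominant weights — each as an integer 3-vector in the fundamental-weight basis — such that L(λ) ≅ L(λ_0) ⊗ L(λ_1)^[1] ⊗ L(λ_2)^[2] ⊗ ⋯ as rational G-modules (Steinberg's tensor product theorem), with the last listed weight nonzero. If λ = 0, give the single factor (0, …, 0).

In the fundamental-weight basis, λ has coordinates c = M·v (v = (2, -143, -227)):
  c_1 = -1*2 + -8*-143 + 5*-227 = 7
  c_2 = 5*2 + 54*-143 + -34*-227 = 6
  c_3 = 7*2 + 81*-143 + -51*-227 = 8
Writing each c_i in base p = 3:
  c_1 = 7 = 1·3^0 + 2·3^1
  c_2 = 6 = 0·3^0 + 2·3^1
  c_3 = 8 = 2·3^0 + 2·3^1
λ_0 = (1, 0, 2)
λ_1 = (2, 2, 2)

((1, 0, 2), (2, 2, 2))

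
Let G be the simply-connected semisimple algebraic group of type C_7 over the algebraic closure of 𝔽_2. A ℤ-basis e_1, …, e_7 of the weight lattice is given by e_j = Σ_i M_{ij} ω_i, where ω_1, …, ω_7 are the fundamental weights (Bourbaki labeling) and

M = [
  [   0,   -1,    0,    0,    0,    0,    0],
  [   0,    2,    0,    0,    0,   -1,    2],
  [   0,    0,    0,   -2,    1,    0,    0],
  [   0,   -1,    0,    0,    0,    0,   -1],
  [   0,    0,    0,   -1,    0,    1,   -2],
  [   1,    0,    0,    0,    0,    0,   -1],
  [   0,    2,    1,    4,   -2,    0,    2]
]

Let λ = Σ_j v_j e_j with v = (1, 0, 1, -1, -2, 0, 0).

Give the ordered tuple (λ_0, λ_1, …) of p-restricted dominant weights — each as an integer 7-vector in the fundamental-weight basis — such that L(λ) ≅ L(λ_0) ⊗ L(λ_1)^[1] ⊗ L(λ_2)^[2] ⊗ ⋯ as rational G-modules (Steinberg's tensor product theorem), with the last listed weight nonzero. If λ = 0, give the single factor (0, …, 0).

((0, 0, 0, 0, 1, 1, 1),)

In the fundamental-weight basis, λ has coordinates c = M·v (v = (1, 0, 1, -1, -2, 0, 0)):
  c_1 = 0*1 + -1*0 + 0*1 + 0*-1 + 0*-2 + 0*0 + 0*0 = 0
  c_2 = 0*1 + 2*0 + 0*1 + 0*-1 + 0*-2 + -1*0 + 2*0 = 0
  c_3 = 0*1 + 0*0 + 0*1 + -2*-1 + 1*-2 + 0*0 + 0*0 = 0
  c_4 = 0*1 + -1*0 + 0*1 + 0*-1 + 0*-2 + 0*0 + -1*0 = 0
  c_5 = 0*1 + 0*0 + 0*1 + -1*-1 + 0*-2 + 1*0 + -2*0 = 1
  c_6 = 1*1 + 0*0 + 0*1 + 0*-1 + 0*-2 + 0*0 + -1*0 = 1
  c_7 = 0*1 + 2*0 + 1*1 + 4*-1 + -2*-2 + 0*0 + 2*0 = 1
p = 2; digits c_i = Σ_j d_{ij}·2^j, 0 ≤ d_{ij} < 2:
  c_1 = 0
  c_2 = 0
  c_3 = 0
  c_4 = 0
  c_5 = 1 = 1·2^0
  c_6 = 1 = 1·2^0
  c_7 = 1 = 1·2^0
Factor λ_0 = (0, 0, 0, 0, 1, 1, 1)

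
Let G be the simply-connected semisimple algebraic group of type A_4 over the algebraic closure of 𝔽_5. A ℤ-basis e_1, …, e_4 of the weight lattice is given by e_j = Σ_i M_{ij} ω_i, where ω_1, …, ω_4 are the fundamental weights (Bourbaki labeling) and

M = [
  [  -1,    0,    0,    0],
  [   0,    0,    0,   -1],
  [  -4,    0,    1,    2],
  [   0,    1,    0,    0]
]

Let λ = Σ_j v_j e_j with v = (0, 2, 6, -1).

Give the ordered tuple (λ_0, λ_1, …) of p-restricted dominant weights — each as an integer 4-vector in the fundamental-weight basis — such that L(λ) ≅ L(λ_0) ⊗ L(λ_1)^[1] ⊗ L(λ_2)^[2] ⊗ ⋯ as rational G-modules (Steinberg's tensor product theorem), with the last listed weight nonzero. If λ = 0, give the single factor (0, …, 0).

((0, 1, 4, 2),)

ω-coordinates c = M·v, v = (0, 2, 6, -1):
  c_1 = (-1)·(0) + 0·2 + 0·6 + (0)·(-1) = 0
  c_2 = 0·0 + 0·2 + 0·6 + (-1)·(-1) = 1
  c_3 = (-4)·(0) + 0·2 + 1·6 + (2)·(-1) = 4
  c_4 = 0·0 + 1·2 + 0·6 + (0)·(-1) = 2
Writing each c_i in base p = 5:
  c_1 = 0
  c_2 = 1 = 1·5^0
  c_3 = 4 = 4·5^0
  c_4 = 2 = 2·5^0
Factor λ_0 = (0, 1, 4, 2)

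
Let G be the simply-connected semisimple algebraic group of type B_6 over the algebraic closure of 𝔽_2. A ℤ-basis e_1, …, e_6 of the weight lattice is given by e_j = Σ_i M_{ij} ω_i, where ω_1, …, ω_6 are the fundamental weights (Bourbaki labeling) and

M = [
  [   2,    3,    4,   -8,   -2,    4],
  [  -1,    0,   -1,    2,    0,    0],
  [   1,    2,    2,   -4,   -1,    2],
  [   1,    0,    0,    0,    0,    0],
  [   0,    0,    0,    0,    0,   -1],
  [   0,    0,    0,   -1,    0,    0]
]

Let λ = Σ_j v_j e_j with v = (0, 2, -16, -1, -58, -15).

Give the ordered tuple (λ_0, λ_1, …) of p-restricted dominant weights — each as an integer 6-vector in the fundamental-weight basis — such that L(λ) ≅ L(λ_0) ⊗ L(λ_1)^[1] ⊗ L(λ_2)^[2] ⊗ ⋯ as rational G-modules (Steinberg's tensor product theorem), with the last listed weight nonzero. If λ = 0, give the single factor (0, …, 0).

((0, 0, 0, 0, 1, 1), (1, 1, 0, 0, 1, 0), (1, 1, 1, 0, 1, 0), (0, 1, 0, 0, 1, 0))

ω-coordinates c = M·v, v = (0, 2, -16, -1, -58, -15):
  c_1 = (2)·(0) + (3)·(2) + (4)·(-16) + (-8)·(-1) + (-2)·(-58) + (4)·(-15) = 6
  c_2 = (-1)·(0) + (0)·(2) + (-1)·(-16) + (2)·(-1) + (0)·(-58) + (0)·(-15) = 14
  c_3 = (1)·(0) + (2)·(2) + (2)·(-16) + (-4)·(-1) + (-1)·(-58) + (2)·(-15) = 4
  c_4 = (1)·(0) + (0)·(2) + (0)·(-16) + (0)·(-1) + (0)·(-58) + (0)·(-15) = 0
  c_5 = (0)·(0) + (0)·(2) + (0)·(-16) + (0)·(-1) + (0)·(-58) + (-1)·(-15) = 15
  c_6 = (0)·(0) + (0)·(2) + (0)·(-16) + (-1)·(-1) + (0)·(-58) + (0)·(-15) = 1
Base-2 expansion of each c_i:
  c_1 = 6 = 0·2^0 + 1·2^1 + 1·2^2
  c_2 = 14 = 0·2^0 + 1·2^1 + 1·2^2 + 1·2^3
  c_3 = 4 = 0·2^0 + 0·2^1 + 1·2^2
  c_4 = 0
  c_5 = 15 = 1·2^0 + 1·2^1 + 1·2^2 + 1·2^3
  c_6 = 1 = 1·2^0
Factor λ_0 = (0, 0, 0, 0, 1, 1)
Factor λ_1 = (1, 1, 0, 0, 1, 0)
Factor λ_2 = (1, 1, 1, 0, 1, 0)
Factor λ_3 = (0, 1, 0, 0, 1, 0)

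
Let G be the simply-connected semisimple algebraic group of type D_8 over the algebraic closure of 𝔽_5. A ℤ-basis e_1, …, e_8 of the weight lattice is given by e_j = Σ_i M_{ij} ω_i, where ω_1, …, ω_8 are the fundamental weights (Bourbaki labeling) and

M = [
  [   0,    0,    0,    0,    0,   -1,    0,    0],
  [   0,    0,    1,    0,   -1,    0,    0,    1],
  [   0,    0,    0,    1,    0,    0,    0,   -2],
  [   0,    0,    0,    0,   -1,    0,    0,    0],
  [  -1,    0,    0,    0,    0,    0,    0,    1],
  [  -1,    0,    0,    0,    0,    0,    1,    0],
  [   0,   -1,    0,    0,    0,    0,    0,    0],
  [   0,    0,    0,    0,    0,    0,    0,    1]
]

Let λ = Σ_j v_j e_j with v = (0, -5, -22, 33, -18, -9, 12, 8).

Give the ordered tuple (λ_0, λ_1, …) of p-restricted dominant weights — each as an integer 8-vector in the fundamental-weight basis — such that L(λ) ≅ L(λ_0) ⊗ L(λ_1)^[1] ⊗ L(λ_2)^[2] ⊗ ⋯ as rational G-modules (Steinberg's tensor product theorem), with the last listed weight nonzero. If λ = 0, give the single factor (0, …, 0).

((4, 4, 2, 3, 3, 2, 0, 3), (1, 0, 3, 3, 1, 2, 1, 1))

Compute c_i = Σ_j M_{ij} v_j with v = (0, -5, -22, 33, -18, -9, 12, 8):
  c_1 = 0·0 + (0)·(-5) + (0)·(-22) + 0·33 + (0)·(-18) + (-1)·(-9) + 0·12 + 0·8 = 9
  c_2 = 0·0 + (0)·(-5) + (1)·(-22) + 0·33 + (-1)·(-18) + (0)·(-9) + 0·12 + 1·8 = 4
  c_3 = 0·0 + (0)·(-5) + (0)·(-22) + 1·33 + (0)·(-18) + (0)·(-9) + 0·12 + (-2)·(8) = 17
  c_4 = 0·0 + (0)·(-5) + (0)·(-22) + 0·33 + (-1)·(-18) + (0)·(-9) + 0·12 + 0·8 = 18
  c_5 = (-1)·(0) + (0)·(-5) + (0)·(-22) + 0·33 + (0)·(-18) + (0)·(-9) + 0·12 + 1·8 = 8
  c_6 = (-1)·(0) + (0)·(-5) + (0)·(-22) + 0·33 + (0)·(-18) + (0)·(-9) + 1·12 + 0·8 = 12
  c_7 = 0·0 + (-1)·(-5) + (0)·(-22) + 0·33 + (0)·(-18) + (0)·(-9) + 0·12 + 0·8 = 5
  c_8 = 0·0 + (0)·(-5) + (0)·(-22) + 0·33 + (0)·(-18) + (0)·(-9) + 0·12 + 1·8 = 8
p = 5; digits c_i = Σ_j d_{ij}·5^j, 0 ≤ d_{ij} < 5:
  c_1 = 9 = 4·5^0 + 1·5^1
  c_2 = 4 = 4·5^0
  c_3 = 17 = 2·5^0 + 3·5^1
  c_4 = 18 = 3·5^0 + 3·5^1
  c_5 = 8 = 3·5^0 + 1·5^1
  c_6 = 12 = 2·5^0 + 2·5^1
  c_7 = 5 = 0·5^0 + 1·5^1
  c_8 = 8 = 3·5^0 + 1·5^1
λ_0 = (4, 4, 2, 3, 3, 2, 0, 3)
λ_1 = (1, 0, 3, 3, 1, 2, 1, 1)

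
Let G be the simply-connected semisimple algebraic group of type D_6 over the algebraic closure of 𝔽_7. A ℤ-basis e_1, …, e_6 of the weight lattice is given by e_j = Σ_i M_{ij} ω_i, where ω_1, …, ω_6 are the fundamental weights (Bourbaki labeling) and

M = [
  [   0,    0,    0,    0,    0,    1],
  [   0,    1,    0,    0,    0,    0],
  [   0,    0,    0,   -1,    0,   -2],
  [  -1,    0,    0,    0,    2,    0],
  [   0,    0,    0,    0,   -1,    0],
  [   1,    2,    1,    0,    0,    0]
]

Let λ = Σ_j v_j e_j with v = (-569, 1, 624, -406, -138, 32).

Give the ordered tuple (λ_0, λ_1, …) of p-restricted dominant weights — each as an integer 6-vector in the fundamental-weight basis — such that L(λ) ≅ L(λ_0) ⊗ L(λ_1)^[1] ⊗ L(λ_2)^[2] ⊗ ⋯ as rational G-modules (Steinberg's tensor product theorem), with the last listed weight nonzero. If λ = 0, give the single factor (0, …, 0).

((4, 1, 6, 6, 5, 1), (4, 0, 6, 6, 5, 1), (0, 0, 6, 5, 2, 1))

Change of basis e → ω: c = M·v where v = (-569, 1, 624, -406, -138, 32):
  c_1 = (0)·(-569) + 0·1 + 0·624 + (0)·(-406) + (0)·(-138) + 1·32 = 32
  c_2 = (0)·(-569) + 1·1 + 0·624 + (0)·(-406) + (0)·(-138) + 0·32 = 1
  c_3 = (0)·(-569) + 0·1 + 0·624 + (-1)·(-406) + (0)·(-138) + (-2)·(32) = 342
  c_4 = (-1)·(-569) + 0·1 + 0·624 + (0)·(-406) + (2)·(-138) + 0·32 = 293
  c_5 = (0)·(-569) + 0·1 + 0·624 + (0)·(-406) + (-1)·(-138) + 0·32 = 138
  c_6 = (1)·(-569) + 2·1 + 1·624 + (0)·(-406) + (0)·(-138) + 0·32 = 57
Writing each c_i in base p = 7:
  c_1 = 32 = 4·7^0 + 4·7^1
  c_2 = 1 = 1·7^0
  c_3 = 342 = 6·7^0 + 6·7^1 + 6·7^2
  c_4 = 293 = 6·7^0 + 6·7^1 + 5·7^2
  c_5 = 138 = 5·7^0 + 5·7^1 + 2·7^2
  c_6 = 57 = 1·7^0 + 1·7^1 + 1·7^2
λ_0 = (4, 1, 6, 6, 5, 1)
λ_1 = (4, 0, 6, 6, 5, 1)
λ_2 = (0, 0, 6, 5, 2, 1)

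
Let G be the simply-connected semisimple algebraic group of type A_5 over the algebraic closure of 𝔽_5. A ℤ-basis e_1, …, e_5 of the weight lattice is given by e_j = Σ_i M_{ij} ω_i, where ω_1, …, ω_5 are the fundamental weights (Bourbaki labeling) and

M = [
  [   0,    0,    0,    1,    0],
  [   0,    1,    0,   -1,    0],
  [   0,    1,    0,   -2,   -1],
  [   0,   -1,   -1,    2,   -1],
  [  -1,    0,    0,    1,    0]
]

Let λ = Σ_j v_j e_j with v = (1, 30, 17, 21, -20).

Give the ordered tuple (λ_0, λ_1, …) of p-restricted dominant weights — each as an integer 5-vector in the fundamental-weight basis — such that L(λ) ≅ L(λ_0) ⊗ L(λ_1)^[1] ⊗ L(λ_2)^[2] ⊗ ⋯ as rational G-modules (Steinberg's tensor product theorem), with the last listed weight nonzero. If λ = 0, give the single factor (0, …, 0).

((1, 4, 3, 0, 0), (4, 1, 1, 3, 4))

In the fundamental-weight basis, λ has coordinates c = M·v (v = (1, 30, 17, 21, -20)):
  c_1 = 0*1 + 0*30 + 0*17 + 1*21 + 0*-20 = 21
  c_2 = 0*1 + 1*30 + 0*17 + -1*21 + 0*-20 = 9
  c_3 = 0*1 + 1*30 + 0*17 + -2*21 + -1*-20 = 8
  c_4 = 0*1 + -1*30 + -1*17 + 2*21 + -1*-20 = 15
  c_5 = -1*1 + 0*30 + 0*17 + 1*21 + 0*-20 = 20
Expand coordinatewise in base 5:
  c_1 = 21 = 1·5^0 + 4·5^1
  c_2 = 9 = 4·5^0 + 1·5^1
  c_3 = 8 = 3·5^0 + 1·5^1
  c_4 = 15 = 0·5^0 + 3·5^1
  c_5 = 20 = 0·5^0 + 4·5^1
p-restricted factor λ_0 = (1, 4, 3, 0, 0)
p-restricted factor λ_1 = (4, 1, 1, 3, 4)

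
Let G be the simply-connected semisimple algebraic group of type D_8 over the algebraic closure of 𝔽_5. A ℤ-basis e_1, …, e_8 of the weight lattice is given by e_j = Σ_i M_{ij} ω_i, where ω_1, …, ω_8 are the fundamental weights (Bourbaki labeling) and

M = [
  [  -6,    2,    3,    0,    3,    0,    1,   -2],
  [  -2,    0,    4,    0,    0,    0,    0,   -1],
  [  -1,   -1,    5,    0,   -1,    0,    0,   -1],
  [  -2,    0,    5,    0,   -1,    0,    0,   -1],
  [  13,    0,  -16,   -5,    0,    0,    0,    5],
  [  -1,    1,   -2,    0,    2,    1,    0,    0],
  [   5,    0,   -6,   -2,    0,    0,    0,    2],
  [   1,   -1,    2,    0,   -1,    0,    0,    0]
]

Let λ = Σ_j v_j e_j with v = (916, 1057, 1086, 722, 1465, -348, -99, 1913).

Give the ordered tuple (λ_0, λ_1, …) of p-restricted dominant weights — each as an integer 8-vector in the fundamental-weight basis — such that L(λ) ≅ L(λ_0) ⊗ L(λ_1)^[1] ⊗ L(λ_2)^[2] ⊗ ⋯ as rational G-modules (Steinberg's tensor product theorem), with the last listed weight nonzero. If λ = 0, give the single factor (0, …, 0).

ω-coordinates c = M·v, v = (916, 1057, 1086, 722, 1465, -348, -99, 1913):
  c_1 = (-6)·(916) + 2·1057 + 3·1086 + 0·722 + 3·1465 + (0)·(-348) + (1)·(-99) + (-2)·(1913) = 346
  c_2 = (-2)·(916) + 0·1057 + 4·1086 + 0·722 + 0·1465 + (0)·(-348) + (0)·(-99) + (-1)·(1913) = 599
  c_3 = (-1)·(916) + (-1)·(1057) + 5·1086 + 0·722 + (-1)·(1465) + (0)·(-348) + (0)·(-99) + (-1)·(1913) = 79
  c_4 = (-2)·(916) + 0·1057 + 5·1086 + 0·722 + (-1)·(1465) + (0)·(-348) + (0)·(-99) + (-1)·(1913) = 220
  c_5 = 13·916 + 0·1057 + (-16)·(1086) + (-5)·(722) + 0·1465 + (0)·(-348) + (0)·(-99) + 5·1913 = 487
  c_6 = (-1)·(916) + 1·1057 + (-2)·(1086) + 0·722 + 2·1465 + (1)·(-348) + (0)·(-99) + 0·1913 = 551
  c_7 = 5·916 + 0·1057 + (-6)·(1086) + (-2)·(722) + 0·1465 + (0)·(-348) + (0)·(-99) + 2·1913 = 446
  c_8 = 1·916 + (-1)·(1057) + 2·1086 + 0·722 + (-1)·(1465) + (0)·(-348) + (0)·(-99) + 0·1913 = 566
Base-5 expansion of each c_i:
  c_1 = 346 = 1·5^0 + 4·5^1 + 3·5^2 + 2·5^3
  c_2 = 599 = 4·5^0 + 4·5^1 + 3·5^2 + 4·5^3
  c_3 = 79 = 4·5^0 + 0·5^1 + 3·5^2
  c_4 = 220 = 0·5^0 + 4·5^1 + 3·5^2 + 1·5^3
  c_5 = 487 = 2·5^0 + 2·5^1 + 4·5^2 + 3·5^3
  c_6 = 551 = 1·5^0 + 0·5^1 + 2·5^2 + 4·5^3
  c_7 = 446 = 1·5^0 + 4·5^1 + 2·5^2 + 3·5^3
  c_8 = 566 = 1·5^0 + 3·5^1 + 2·5^2 + 4·5^3
λ_0 = (1, 4, 4, 0, 2, 1, 1, 1)
λ_1 = (4, 4, 0, 4, 2, 0, 4, 3)
λ_2 = (3, 3, 3, 3, 4, 2, 2, 2)
λ_3 = (2, 4, 0, 1, 3, 4, 3, 4)

((1, 4, 4, 0, 2, 1, 1, 1), (4, 4, 0, 4, 2, 0, 4, 3), (3, 3, 3, 3, 4, 2, 2, 2), (2, 4, 0, 1, 3, 4, 3, 4))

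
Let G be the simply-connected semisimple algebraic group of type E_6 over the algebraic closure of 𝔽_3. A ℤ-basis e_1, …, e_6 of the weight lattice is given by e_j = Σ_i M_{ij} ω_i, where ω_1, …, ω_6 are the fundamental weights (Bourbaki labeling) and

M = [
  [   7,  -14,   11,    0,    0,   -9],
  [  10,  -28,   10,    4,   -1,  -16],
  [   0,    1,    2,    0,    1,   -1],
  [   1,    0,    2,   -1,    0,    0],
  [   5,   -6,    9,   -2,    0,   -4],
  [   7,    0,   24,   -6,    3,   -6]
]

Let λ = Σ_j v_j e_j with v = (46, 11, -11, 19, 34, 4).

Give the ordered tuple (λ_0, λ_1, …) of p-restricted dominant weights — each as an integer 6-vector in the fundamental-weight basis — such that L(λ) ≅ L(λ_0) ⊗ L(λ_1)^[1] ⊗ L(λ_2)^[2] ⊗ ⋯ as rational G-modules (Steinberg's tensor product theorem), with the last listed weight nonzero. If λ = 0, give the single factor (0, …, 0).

In the fundamental-weight basis, λ has coordinates c = M·v (v = (46, 11, -11, 19, 34, 4)):
  c_1 = 7*46 + -14*11 + 11*-11 + 0*19 + 0*34 + -9*4 = 11
  c_2 = 10*46 + -28*11 + 10*-11 + 4*19 + -1*34 + -16*4 = 20
  c_3 = 0*46 + 1*11 + 2*-11 + 0*19 + 1*34 + -1*4 = 19
  c_4 = 1*46 + 0*11 + 2*-11 + -1*19 + 0*34 + 0*4 = 5
  c_5 = 5*46 + -6*11 + 9*-11 + -2*19 + 0*34 + -4*4 = 11
  c_6 = 7*46 + 0*11 + 24*-11 + -6*19 + 3*34 + -6*4 = 22
Base-3 expansion of each c_i:
  c_1 = 11 = 2·3^0 + 0·3^1 + 1·3^2
  c_2 = 20 = 2·3^0 + 0·3^1 + 2·3^2
  c_3 = 19 = 1·3^0 + 0·3^1 + 2·3^2
  c_4 = 5 = 2·3^0 + 1·3^1
  c_5 = 11 = 2·3^0 + 0·3^1 + 1·3^2
  c_6 = 22 = 1·3^0 + 1·3^1 + 2·3^2
Factor λ_0 = (2, 2, 1, 2, 2, 1)
Factor λ_1 = (0, 0, 0, 1, 0, 1)
Factor λ_2 = (1, 2, 2, 0, 1, 2)

((2, 2, 1, 2, 2, 1), (0, 0, 0, 1, 0, 1), (1, 2, 2, 0, 1, 2))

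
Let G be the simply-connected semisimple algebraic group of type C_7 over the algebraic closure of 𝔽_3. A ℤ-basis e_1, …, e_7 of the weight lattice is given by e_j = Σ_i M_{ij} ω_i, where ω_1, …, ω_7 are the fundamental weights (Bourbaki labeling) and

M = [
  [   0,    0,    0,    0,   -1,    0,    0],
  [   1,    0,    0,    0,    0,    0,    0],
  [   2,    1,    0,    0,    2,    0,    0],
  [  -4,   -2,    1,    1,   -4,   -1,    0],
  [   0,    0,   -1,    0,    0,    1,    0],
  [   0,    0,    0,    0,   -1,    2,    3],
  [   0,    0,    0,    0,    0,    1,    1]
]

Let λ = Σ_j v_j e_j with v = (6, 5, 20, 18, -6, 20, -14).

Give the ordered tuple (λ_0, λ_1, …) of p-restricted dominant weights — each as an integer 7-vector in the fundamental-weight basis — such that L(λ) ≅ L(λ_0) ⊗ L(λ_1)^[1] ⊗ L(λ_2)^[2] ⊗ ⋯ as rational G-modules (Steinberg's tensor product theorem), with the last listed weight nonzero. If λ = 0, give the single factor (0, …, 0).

((0, 0, 2, 2, 0, 1, 0), (2, 2, 1, 2, 0, 1, 2))

ω-coordinates c = M·v, v = (6, 5, 20, 18, -6, 20, -14):
  c_1 = 0·6 + 0·5 + 0·20 + 0·18 + (-1)·(-6) + 0·20 + (0)·(-14) = 6
  c_2 = 1·6 + 0·5 + 0·20 + 0·18 + (0)·(-6) + 0·20 + (0)·(-14) = 6
  c_3 = 2·6 + 1·5 + 0·20 + 0·18 + (2)·(-6) + 0·20 + (0)·(-14) = 5
  c_4 = (-4)·(6) + (-2)·(5) + 1·20 + 1·18 + (-4)·(-6) + (-1)·(20) + (0)·(-14) = 8
  c_5 = 0·6 + 0·5 + (-1)·(20) + 0·18 + (0)·(-6) + 1·20 + (0)·(-14) = 0
  c_6 = 0·6 + 0·5 + 0·20 + 0·18 + (-1)·(-6) + 2·20 + (3)·(-14) = 4
  c_7 = 0·6 + 0·5 + 0·20 + 0·18 + (0)·(-6) + 1·20 + (1)·(-14) = 6
Base-3 expansion of each c_i:
  c_1 = 6 = 0·3^0 + 2·3^1
  c_2 = 6 = 0·3^0 + 2·3^1
  c_3 = 5 = 2·3^0 + 1·3^1
  c_4 = 8 = 2·3^0 + 2·3^1
  c_5 = 0
  c_6 = 4 = 1·3^0 + 1·3^1
  c_7 = 6 = 0·3^0 + 2·3^1
p-restricted factor λ_0 = (0, 0, 2, 2, 0, 1, 0)
p-restricted factor λ_1 = (2, 2, 1, 2, 0, 1, 2)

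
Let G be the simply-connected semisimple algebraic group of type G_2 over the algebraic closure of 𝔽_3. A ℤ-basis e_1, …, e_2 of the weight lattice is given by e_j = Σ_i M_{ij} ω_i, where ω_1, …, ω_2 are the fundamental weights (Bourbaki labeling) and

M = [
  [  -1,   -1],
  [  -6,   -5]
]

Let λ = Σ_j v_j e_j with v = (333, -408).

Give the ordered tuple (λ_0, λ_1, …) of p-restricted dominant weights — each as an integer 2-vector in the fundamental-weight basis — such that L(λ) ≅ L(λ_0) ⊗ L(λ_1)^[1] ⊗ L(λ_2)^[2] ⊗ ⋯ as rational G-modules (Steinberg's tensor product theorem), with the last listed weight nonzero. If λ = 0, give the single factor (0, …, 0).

In the fundamental-weight basis, λ has coordinates c = M·v (v = (333, -408)):
  c_1 = (-1)·(333) + (-1)·(-408) = 75
  c_2 = (-6)·(333) + (-5)·(-408) = 42
Expand coordinatewise in base 3:
  c_1 = 75 = 0·3^0 + 1·3^1 + 2·3^2 + 2·3^3
  c_2 = 42 = 0·3^0 + 2·3^1 + 1·3^2 + 1·3^3
p-restricted factor λ_0 = (0, 0)
p-restricted factor λ_1 = (1, 2)
p-restricted factor λ_2 = (2, 1)
p-restricted factor λ_3 = (2, 1)

((0, 0), (1, 2), (2, 1), (2, 1))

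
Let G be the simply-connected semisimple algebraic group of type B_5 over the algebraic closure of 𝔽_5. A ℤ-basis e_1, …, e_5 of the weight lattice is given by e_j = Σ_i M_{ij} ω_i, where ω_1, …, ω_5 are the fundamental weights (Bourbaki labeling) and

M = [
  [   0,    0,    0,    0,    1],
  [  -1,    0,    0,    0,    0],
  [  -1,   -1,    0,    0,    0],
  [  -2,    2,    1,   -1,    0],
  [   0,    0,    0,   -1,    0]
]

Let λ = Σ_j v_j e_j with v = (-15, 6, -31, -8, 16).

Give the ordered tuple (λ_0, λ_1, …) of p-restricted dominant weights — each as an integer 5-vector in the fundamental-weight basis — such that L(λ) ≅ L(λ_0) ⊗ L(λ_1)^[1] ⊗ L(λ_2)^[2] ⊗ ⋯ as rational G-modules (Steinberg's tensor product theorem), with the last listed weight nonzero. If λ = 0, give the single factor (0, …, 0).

((1, 0, 4, 4, 3), (3, 3, 1, 3, 1))

Converting to the ω-basis (c_i = row i of M dotted with v = (-15, 6, -31, -8, 16)):
  c_1 = (0)·(-15) + 0·6 + (0)·(-31) + (0)·(-8) + 1·16 = 16
  c_2 = (-1)·(-15) + 0·6 + (0)·(-31) + (0)·(-8) + 0·16 = 15
  c_3 = (-1)·(-15) + (-1)·(6) + (0)·(-31) + (0)·(-8) + 0·16 = 9
  c_4 = (-2)·(-15) + 2·6 + (1)·(-31) + (-1)·(-8) + 0·16 = 19
  c_5 = (0)·(-15) + 0·6 + (0)·(-31) + (-1)·(-8) + 0·16 = 8
Base-5 expansion of each c_i:
  c_1 = 16 = 1·5^0 + 3·5^1
  c_2 = 15 = 0·5^0 + 3·5^1
  c_3 = 9 = 4·5^0 + 1·5^1
  c_4 = 19 = 4·5^0 + 3·5^1
  c_5 = 8 = 3·5^0 + 1·5^1
Factor λ_0 = (1, 0, 4, 4, 3)
Factor λ_1 = (3, 3, 1, 3, 1)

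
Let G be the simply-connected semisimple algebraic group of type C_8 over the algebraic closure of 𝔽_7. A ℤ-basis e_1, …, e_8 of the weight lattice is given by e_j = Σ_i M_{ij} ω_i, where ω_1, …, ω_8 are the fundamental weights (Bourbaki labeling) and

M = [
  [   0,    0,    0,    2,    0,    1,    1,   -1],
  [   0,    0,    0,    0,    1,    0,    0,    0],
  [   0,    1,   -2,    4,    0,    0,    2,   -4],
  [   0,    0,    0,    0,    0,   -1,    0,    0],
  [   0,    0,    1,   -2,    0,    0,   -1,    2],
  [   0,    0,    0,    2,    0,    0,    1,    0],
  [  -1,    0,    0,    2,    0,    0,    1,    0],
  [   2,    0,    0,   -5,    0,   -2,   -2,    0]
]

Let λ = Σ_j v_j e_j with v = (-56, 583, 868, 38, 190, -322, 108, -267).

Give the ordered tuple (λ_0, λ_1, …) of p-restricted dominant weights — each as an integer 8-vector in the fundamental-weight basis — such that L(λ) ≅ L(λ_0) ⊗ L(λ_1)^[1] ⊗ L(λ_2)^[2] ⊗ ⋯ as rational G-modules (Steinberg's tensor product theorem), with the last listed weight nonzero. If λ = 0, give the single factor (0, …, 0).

((3, 1, 3, 0, 3, 2, 2, 0), (4, 6, 5, 4, 0, 5, 6, 4), (2, 3, 5, 6, 3, 3, 4, 2))

Compute c_i = Σ_j M_{ij} v_j with v = (-56, 583, 868, 38, 190, -322, 108, -267):
  c_1 = 0*-56 + 0*583 + 0*868 + 2*38 + 0*190 + 1*-322 + 1*108 + -1*-267 = 129
  c_2 = 0*-56 + 0*583 + 0*868 + 0*38 + 1*190 + 0*-322 + 0*108 + 0*-267 = 190
  c_3 = 0*-56 + 1*583 + -2*868 + 4*38 + 0*190 + 0*-322 + 2*108 + -4*-267 = 283
  c_4 = 0*-56 + 0*583 + 0*868 + 0*38 + 0*190 + -1*-322 + 0*108 + 0*-267 = 322
  c_5 = 0*-56 + 0*583 + 1*868 + -2*38 + 0*190 + 0*-322 + -1*108 + 2*-267 = 150
  c_6 = 0*-56 + 0*583 + 0*868 + 2*38 + 0*190 + 0*-322 + 1*108 + 0*-267 = 184
  c_7 = -1*-56 + 0*583 + 0*868 + 2*38 + 0*190 + 0*-322 + 1*108 + 0*-267 = 240
  c_8 = 2*-56 + 0*583 + 0*868 + -5*38 + 0*190 + -2*-322 + -2*108 + 0*-267 = 126
Writing each c_i in base p = 7:
  c_1 = 129 = 3·7^0 + 4·7^1 + 2·7^2
  c_2 = 190 = 1·7^0 + 6·7^1 + 3·7^2
  c_3 = 283 = 3·7^0 + 5·7^1 + 5·7^2
  c_4 = 322 = 0·7^0 + 4·7^1 + 6·7^2
  c_5 = 150 = 3·7^0 + 0·7^1 + 3·7^2
  c_6 = 184 = 2·7^0 + 5·7^1 + 3·7^2
  c_7 = 240 = 2·7^0 + 6·7^1 + 4·7^2
  c_8 = 126 = 0·7^0 + 4·7^1 + 2·7^2
Factor λ_0 = (3, 1, 3, 0, 3, 2, 2, 0)
Factor λ_1 = (4, 6, 5, 4, 0, 5, 6, 4)
Factor λ_2 = (2, 3, 5, 6, 3, 3, 4, 2)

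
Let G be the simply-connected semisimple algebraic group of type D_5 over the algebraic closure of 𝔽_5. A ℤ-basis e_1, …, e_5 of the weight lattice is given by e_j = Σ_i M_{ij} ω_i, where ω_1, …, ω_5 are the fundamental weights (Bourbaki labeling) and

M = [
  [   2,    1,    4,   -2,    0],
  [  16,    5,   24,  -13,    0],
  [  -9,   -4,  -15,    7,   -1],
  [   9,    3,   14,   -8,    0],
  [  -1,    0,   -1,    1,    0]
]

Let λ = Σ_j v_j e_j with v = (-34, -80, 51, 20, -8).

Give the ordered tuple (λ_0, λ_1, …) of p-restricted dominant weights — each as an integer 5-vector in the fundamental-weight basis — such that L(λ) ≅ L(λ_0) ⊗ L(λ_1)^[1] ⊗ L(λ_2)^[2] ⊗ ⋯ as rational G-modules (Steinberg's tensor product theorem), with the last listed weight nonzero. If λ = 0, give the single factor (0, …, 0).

Converting to the ω-basis (c_i = row i of M dotted with v = (-34, -80, 51, 20, -8)):
  c_1 = (2)·(-34) + (1)·(-80) + 4·51 + (-2)·(20) + (0)·(-8) = 16
  c_2 = (16)·(-34) + (5)·(-80) + 24·51 + (-13)·(20) + (0)·(-8) = 20
  c_3 = (-9)·(-34) + (-4)·(-80) + (-15)·(51) + 7·20 + (-1)·(-8) = 9
  c_4 = (9)·(-34) + (3)·(-80) + 14·51 + (-8)·(20) + (0)·(-8) = 8
  c_5 = (-1)·(-34) + (0)·(-80) + (-1)·(51) + 1·20 + (0)·(-8) = 3
Base-5 expansion of each c_i:
  c_1 = 16 = 1·5^0 + 3·5^1
  c_2 = 20 = 0·5^0 + 4·5^1
  c_3 = 9 = 4·5^0 + 1·5^1
  c_4 = 8 = 3·5^0 + 1·5^1
  c_5 = 3 = 3·5^0
λ_0 = (1, 0, 4, 3, 3)
λ_1 = (3, 4, 1, 1, 0)

((1, 0, 4, 3, 3), (3, 4, 1, 1, 0))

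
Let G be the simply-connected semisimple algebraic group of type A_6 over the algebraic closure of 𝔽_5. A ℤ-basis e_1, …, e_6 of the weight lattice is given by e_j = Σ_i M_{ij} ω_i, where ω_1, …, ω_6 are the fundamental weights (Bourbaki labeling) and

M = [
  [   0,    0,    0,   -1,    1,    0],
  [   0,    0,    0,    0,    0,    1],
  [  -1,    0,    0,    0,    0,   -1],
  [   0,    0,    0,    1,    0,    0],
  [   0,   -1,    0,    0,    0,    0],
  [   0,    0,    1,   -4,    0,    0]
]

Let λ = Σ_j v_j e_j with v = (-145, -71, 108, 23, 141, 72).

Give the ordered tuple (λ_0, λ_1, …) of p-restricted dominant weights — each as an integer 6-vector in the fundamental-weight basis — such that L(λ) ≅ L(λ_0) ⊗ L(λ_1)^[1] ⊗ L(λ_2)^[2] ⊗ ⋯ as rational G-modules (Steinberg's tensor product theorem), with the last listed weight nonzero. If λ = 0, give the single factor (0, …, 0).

Change of basis e → ω: c = M·v where v = (-145, -71, 108, 23, 141, 72):
  c_1 = (0)·(-145) + (0)·(-71) + 0·108 + (-1)·(23) + 1·141 + 0·72 = 118
  c_2 = (0)·(-145) + (0)·(-71) + 0·108 + 0·23 + 0·141 + 1·72 = 72
  c_3 = (-1)·(-145) + (0)·(-71) + 0·108 + 0·23 + 0·141 + (-1)·(72) = 73
  c_4 = (0)·(-145) + (0)·(-71) + 0·108 + 1·23 + 0·141 + 0·72 = 23
  c_5 = (0)·(-145) + (-1)·(-71) + 0·108 + 0·23 + 0·141 + 0·72 = 71
  c_6 = (0)·(-145) + (0)·(-71) + 1·108 + (-4)·(23) + 0·141 + 0·72 = 16
Base-5 expansion of each c_i:
  c_1 = 118 = 3·5^0 + 3·5^1 + 4·5^2
  c_2 = 72 = 2·5^0 + 4·5^1 + 2·5^2
  c_3 = 73 = 3·5^0 + 4·5^1 + 2·5^2
  c_4 = 23 = 3·5^0 + 4·5^1
  c_5 = 71 = 1·5^0 + 4·5^1 + 2·5^2
  c_6 = 16 = 1·5^0 + 3·5^1
λ_0 = (3, 2, 3, 3, 1, 1)
λ_1 = (3, 4, 4, 4, 4, 3)
λ_2 = (4, 2, 2, 0, 2, 0)

((3, 2, 3, 3, 1, 1), (3, 4, 4, 4, 4, 3), (4, 2, 2, 0, 2, 0))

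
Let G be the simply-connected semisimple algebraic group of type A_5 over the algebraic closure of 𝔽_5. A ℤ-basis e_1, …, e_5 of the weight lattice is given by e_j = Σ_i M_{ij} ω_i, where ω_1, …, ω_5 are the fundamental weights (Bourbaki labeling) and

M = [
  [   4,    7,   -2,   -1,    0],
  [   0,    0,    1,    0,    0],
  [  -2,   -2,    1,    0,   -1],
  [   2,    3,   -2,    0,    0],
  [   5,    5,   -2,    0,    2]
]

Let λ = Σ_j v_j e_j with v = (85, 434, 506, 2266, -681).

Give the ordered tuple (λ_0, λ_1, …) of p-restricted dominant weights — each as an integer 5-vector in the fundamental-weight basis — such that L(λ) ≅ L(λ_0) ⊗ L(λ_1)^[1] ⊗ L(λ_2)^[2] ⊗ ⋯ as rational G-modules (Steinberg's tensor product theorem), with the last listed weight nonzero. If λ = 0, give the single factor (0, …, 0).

Compute c_i = Σ_j M_{ij} v_j with v = (85, 434, 506, 2266, -681):
  c_1 = 4*85 + 7*434 + -2*506 + -1*2266 + 0*-681 = 100
  c_2 = 0*85 + 0*434 + 1*506 + 0*2266 + 0*-681 = 506
  c_3 = -2*85 + -2*434 + 1*506 + 0*2266 + -1*-681 = 149
  c_4 = 2*85 + 3*434 + -2*506 + 0*2266 + 0*-681 = 460
  c_5 = 5*85 + 5*434 + -2*506 + 0*2266 + 2*-681 = 221
Base-5 expansion of each c_i:
  c_1 = 100 = 0·5^0 + 0·5^1 + 4·5^2
  c_2 = 506 = 1·5^0 + 1·5^1 + 0·5^2 + 4·5^3
  c_3 = 149 = 4·5^0 + 4·5^1 + 0·5^2 + 1·5^3
  c_4 = 460 = 0·5^0 + 2·5^1 + 3·5^2 + 3·5^3
  c_5 = 221 = 1·5^0 + 4·5^1 + 3·5^2 + 1·5^3
λ_0 = (0, 1, 4, 0, 1)
λ_1 = (0, 1, 4, 2, 4)
λ_2 = (4, 0, 0, 3, 3)
λ_3 = (0, 4, 1, 3, 1)

((0, 1, 4, 0, 1), (0, 1, 4, 2, 4), (4, 0, 0, 3, 3), (0, 4, 1, 3, 1))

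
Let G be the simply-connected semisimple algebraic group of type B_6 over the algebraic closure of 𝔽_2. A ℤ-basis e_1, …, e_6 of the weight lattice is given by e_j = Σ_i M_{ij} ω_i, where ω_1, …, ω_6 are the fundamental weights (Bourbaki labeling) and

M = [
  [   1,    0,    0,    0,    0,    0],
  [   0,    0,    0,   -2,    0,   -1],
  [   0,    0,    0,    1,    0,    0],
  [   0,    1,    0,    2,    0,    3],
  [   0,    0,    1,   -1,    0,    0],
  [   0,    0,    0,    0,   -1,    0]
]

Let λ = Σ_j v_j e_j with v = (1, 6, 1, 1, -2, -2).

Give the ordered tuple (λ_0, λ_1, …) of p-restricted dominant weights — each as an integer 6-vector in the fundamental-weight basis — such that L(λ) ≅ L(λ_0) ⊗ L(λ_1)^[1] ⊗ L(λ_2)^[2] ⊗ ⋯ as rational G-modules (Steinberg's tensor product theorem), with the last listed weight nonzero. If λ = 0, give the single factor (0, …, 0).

In the fundamental-weight basis, λ has coordinates c = M·v (v = (1, 6, 1, 1, -2, -2)):
  c_1 = 1·1 + 0·6 + 0·1 + 0·1 + (0)·(-2) + (0)·(-2) = 1
  c_2 = 0·1 + 0·6 + 0·1 + (-2)·(1) + (0)·(-2) + (-1)·(-2) = 0
  c_3 = 0·1 + 0·6 + 0·1 + 1·1 + (0)·(-2) + (0)·(-2) = 1
  c_4 = 0·1 + 1·6 + 0·1 + 2·1 + (0)·(-2) + (3)·(-2) = 2
  c_5 = 0·1 + 0·6 + 1·1 + (-1)·(1) + (0)·(-2) + (0)·(-2) = 0
  c_6 = 0·1 + 0·6 + 0·1 + 0·1 + (-1)·(-2) + (0)·(-2) = 2
Writing each c_i in base p = 2:
  c_1 = 1 = 1·2^0
  c_2 = 0
  c_3 = 1 = 1·2^0
  c_4 = 2 = 0·2^0 + 1·2^1
  c_5 = 0
  c_6 = 2 = 0·2^0 + 1·2^1
p-restricted factor λ_0 = (1, 0, 1, 0, 0, 0)
p-restricted factor λ_1 = (0, 0, 0, 1, 0, 1)

((1, 0, 1, 0, 0, 0), (0, 0, 0, 1, 0, 1))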